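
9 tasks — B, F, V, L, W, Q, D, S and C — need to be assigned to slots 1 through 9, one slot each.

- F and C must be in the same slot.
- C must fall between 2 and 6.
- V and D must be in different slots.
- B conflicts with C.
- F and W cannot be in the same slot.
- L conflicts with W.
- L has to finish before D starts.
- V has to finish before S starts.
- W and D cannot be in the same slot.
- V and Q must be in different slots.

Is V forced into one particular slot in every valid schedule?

V can be 1 (e.g. Q=2; L=1; D=2; W=3; C=2; F=2; S=2; V=1; B=1) or 2 (e.g. W=4, S=3, B=1, F=2, V=2, D=3, Q=1, C=2, L=1).

No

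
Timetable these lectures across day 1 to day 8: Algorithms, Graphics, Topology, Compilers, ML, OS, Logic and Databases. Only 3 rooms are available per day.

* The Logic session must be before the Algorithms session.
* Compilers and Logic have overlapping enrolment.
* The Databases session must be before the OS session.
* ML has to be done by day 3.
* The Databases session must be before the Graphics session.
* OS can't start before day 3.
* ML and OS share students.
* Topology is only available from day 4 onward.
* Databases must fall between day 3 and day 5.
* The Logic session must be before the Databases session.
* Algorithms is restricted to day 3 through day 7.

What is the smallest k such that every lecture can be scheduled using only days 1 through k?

4

The precedence chain requires at least 3 distinct days.
With at most 3 per day and 8 lectures, at least 3 days are needed.
Topology can't be placed before day 4, so the schedule must run through at least day 4.
4 works (last occupied day: day 4): for example Algorithms in day 3; OS in day 4; ML in day 1; Graphics in day 4; Topology in day 4; Databases in day 3; Compilers in day 2; Logic in day 1.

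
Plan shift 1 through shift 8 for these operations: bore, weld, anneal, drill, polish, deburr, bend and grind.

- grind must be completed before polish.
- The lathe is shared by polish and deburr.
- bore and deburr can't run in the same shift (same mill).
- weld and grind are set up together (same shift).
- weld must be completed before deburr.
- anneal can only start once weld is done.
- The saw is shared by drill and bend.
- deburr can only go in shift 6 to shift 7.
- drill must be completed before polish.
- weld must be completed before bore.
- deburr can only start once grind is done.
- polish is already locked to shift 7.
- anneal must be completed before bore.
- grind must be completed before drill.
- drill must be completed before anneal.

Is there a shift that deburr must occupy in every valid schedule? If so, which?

deburr's window is shift 6–shift 7.
polish is fixed at shift 7, and deburr can't share a shift with polish.
So deburr must be shift 6.

shift 6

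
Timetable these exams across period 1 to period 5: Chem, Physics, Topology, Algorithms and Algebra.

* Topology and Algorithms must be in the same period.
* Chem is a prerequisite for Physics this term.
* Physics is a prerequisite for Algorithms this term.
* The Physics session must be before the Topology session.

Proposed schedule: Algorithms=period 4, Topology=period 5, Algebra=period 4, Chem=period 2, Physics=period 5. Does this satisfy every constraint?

The Physics session must be before the Topology session — violated.
Physics is a prerequisite for Algorithms this term — violated.
Topology and Algorithms must be in the same period — violated.
Chem is a prerequisite for Physics this term — holds.

No — it violates: Physics is a prerequisite for Algorithms this term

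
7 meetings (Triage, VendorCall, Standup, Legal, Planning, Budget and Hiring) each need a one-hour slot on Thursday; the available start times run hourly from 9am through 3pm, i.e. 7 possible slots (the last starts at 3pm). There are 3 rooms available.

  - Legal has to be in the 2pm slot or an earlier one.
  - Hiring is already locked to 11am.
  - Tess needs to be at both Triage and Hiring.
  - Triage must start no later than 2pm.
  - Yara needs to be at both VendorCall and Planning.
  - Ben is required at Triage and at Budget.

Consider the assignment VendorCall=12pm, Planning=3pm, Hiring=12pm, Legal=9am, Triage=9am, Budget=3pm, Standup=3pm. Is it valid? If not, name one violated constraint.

Ben is required at Triage and at Budget — holds.
Yara needs to be at both VendorCall and Planning — holds.
Tess needs to be at both Triage and Hiring — holds.
There are 3 rooms available — holds.
Triage must start no later than 2pm — holds.
Hiring is already locked to 11am — violated.
Legal has to be in the 2pm slot or an earlier one — holds.

No. Hiring is already locked to 11am is not satisfied.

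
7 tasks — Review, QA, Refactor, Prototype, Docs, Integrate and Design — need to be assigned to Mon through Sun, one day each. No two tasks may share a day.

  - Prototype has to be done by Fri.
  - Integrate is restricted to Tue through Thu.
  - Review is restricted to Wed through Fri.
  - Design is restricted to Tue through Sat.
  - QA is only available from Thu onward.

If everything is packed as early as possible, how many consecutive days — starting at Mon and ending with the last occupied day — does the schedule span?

With at most 1 per day and 7 tasks, at least 7 days are needed.
QA can't be placed before Thu — that is day 4 counting from Mon — so the schedule must run through at least 4 days.
7 works (last occupied day: Sun): for example Refactor -> Sat, Integrate -> Tue, Docs -> Sun, Design -> Fri, Review -> Wed, Prototype -> Mon, QA -> Thu.

7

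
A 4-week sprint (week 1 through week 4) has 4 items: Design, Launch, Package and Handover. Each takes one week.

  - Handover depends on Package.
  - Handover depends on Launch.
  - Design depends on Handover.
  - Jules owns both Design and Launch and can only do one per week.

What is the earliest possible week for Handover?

Precedence pushes Handover to at least week 2; downstream work caps Handover at week 3.
Handover at week 2 is achievable: Package=week 1; Design=week 3; Launch=week 1; Handover=week 2.

week 2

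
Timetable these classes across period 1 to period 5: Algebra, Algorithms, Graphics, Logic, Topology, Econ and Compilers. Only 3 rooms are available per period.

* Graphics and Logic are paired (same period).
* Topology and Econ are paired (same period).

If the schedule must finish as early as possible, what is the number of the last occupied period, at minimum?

period 3

With at most 3 per period and 7 classes, at least 3 periods are needed.
3 works (last occupied period: period 3): for example Econ -> period 3; Graphics -> period 2; Topology -> period 3; Algorithms -> period 1; Compilers -> period 1; Logic -> period 2; Algebra -> period 1.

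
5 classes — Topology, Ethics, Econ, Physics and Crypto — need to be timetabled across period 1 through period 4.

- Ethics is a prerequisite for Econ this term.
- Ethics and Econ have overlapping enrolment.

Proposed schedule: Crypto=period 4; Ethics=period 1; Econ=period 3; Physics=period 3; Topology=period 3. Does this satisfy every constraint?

Valid

Ethics and Econ have overlapping enrolment — holds.
Ethics is a prerequisite for Econ this term — holds.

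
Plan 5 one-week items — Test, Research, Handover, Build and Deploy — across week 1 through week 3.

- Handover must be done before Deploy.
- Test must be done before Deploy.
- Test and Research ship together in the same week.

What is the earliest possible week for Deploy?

week 2

Precedence pushes Deploy to at least week 2.
Deploy at week 2 is achievable: Build -> week 1, Research -> week 1, Deploy -> week 2, Test -> week 1, Handover -> week 1.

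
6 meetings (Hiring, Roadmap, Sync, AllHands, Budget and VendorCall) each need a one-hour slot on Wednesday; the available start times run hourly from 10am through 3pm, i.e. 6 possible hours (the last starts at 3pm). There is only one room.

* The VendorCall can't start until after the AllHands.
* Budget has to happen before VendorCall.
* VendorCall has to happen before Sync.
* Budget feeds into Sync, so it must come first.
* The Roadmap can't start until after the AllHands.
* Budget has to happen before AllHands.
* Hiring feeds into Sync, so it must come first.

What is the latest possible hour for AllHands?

Precedence pushes AllHands to at least 11am; downstream work caps AllHands at 1pm.
AllHands at 12pm is achievable: Hiring -> 11am; AllHands -> 12pm; VendorCall -> 1pm; Roadmap -> 3pm; Budget -> 10am; Sync -> 2pm.
Nothing later works — the capacity limit rule out every hour after 12pm.

12pm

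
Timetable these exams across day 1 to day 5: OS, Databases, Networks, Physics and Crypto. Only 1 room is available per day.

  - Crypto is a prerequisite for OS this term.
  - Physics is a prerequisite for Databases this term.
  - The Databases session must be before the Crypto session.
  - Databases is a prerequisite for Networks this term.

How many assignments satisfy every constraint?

3

Enumerating: Networks -> day 5; Crypto -> day 3; OS -> day 4; Databases -> day 2; Physics -> day 1 | OS -> day 5; Physics -> day 1; Crypto -> day 3; Databases -> day 2; Networks -> day 4 | Physics -> day 1, Databases -> day 2, OS -> day 5, Networks -> day 3, Crypto -> day 4.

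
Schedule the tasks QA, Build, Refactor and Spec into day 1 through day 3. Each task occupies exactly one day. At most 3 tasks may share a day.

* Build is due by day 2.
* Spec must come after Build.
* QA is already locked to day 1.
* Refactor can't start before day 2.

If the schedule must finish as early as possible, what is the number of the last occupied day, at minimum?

2

The precedence chain requires at least 2 distinct days.
With at most 3 per day and 4 tasks, at least 2 days are needed.
2 works (last occupied day: day 2): for example Refactor in day 2, Build in day 1, QA in day 1, Spec in day 2.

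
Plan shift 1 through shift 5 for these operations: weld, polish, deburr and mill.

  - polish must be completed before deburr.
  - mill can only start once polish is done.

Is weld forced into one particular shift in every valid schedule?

weld can be shift 1 (e.g. deburr=shift 2; weld=shift 1; mill=shift 2; polish=shift 1) or shift 2 (e.g. mill in shift 2; deburr in shift 2; weld in shift 2; polish in shift 1).

No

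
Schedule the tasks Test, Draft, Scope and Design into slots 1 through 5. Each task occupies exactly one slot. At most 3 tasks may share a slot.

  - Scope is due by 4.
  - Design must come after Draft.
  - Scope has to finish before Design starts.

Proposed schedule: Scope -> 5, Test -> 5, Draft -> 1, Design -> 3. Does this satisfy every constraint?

At most 3 tasks may share a slot — holds.
Scope is due by 4 — violated.
Design must come after Draft — holds.
Scope has to finish before Design starts — violated.

No — it violates: Scope has to finish before Design starts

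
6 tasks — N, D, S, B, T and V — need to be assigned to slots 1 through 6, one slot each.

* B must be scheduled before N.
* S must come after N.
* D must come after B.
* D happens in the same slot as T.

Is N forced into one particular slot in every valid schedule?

N can be 2 (e.g. V in 1; S in 3; T in 2; N in 2; D in 2; B in 1) or 3 (e.g. S in 4, T in 2, V in 1, B in 1, N in 3, D in 2).

No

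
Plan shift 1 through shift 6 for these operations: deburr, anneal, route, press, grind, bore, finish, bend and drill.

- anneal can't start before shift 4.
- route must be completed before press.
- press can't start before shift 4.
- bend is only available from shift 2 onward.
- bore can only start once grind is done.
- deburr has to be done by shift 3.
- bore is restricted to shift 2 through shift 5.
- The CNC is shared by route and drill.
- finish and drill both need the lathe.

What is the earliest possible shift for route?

shift 1

Downstream work caps route at shift 5.
route at shift 1 is achievable: route in shift 1, press in shift 4, anneal in shift 4, grind in shift 1, deburr in shift 1, drill in shift 2, finish in shift 1, bore in shift 2, bend in shift 2.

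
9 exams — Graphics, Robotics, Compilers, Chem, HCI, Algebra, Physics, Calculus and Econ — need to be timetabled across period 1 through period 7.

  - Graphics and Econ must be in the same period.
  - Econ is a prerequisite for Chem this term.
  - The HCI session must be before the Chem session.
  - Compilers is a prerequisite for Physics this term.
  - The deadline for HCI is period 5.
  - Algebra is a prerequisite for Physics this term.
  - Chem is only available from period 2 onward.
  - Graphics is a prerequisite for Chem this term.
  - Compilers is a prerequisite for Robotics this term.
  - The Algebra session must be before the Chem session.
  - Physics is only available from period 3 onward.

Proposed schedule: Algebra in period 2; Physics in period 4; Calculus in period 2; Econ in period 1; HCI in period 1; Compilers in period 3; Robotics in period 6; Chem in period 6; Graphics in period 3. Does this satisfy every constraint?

No — it violates: Graphics and Econ must be in the same period

The HCI session must be before the Chem session — holds.
Econ is a prerequisite for Chem this term — holds.
Graphics and Econ must be in the same period — violated.
The deadline for HCI is period 5 — holds.
Compilers is a prerequisite for Robotics this term — holds.
Compilers is a prerequisite for Physics this term — holds.
Graphics is a prerequisite for Chem this term — holds.
Chem is only available from period 2 onward — holds.
The Algebra session must be before the Chem session — holds.
Physics is only available from period 3 onward — holds.
Algebra is a prerequisite for Physics this term — holds.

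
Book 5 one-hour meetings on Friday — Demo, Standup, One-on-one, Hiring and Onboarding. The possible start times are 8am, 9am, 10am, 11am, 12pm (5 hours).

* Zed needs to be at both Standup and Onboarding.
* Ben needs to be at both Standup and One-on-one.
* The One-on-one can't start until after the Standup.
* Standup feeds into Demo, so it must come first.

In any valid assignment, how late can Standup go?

11am

Downstream work caps Standup at 11am.
Standup at 11am is achievable: One-on-one -> 12pm; Demo -> 12pm; Standup -> 11am; Onboarding -> 8am; Hiring -> 8am.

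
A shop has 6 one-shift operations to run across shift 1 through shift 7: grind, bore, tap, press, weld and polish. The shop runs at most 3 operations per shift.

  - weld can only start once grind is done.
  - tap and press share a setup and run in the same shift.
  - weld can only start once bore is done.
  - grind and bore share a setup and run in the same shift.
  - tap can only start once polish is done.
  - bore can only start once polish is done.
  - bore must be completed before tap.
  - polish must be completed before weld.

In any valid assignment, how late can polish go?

Downstream work caps polish at shift 5.
polish at shift 5 is achievable: grind -> shift 6, press -> shift 7, weld -> shift 7, tap -> shift 7, polish -> shift 5, bore -> shift 6.

shift 5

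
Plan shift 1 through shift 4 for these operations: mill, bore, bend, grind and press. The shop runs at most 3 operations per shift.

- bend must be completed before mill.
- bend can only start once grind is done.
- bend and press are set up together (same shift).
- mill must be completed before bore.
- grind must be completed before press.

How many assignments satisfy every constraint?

Enumerating: press in shift 2, bend in shift 2, grind in shift 1, bore in shift 4, mill in shift 3.

1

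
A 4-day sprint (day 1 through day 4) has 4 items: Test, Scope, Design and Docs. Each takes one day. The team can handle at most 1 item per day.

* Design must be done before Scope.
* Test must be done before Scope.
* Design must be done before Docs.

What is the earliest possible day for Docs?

Precedence pushes Docs to at least day 2.
Docs at day 2 is achievable: Scope -> day 4; Docs -> day 2; Design -> day 1; Test -> day 3.

day 2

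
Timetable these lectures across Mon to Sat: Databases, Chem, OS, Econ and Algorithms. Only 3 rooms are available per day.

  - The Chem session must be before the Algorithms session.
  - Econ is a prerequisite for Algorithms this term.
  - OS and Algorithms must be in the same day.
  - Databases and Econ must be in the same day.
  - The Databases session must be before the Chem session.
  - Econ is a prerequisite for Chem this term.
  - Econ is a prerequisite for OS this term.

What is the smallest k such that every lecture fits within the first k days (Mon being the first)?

3 days

The precedence chain requires at least 3 distinct days.
With at most 3 per day and 5 lectures, at least 2 days are needed.
3 works (last occupied day: Wed): for example Databases in Mon, Algorithms in Wed, Chem in Tue, Econ in Mon, OS in Wed.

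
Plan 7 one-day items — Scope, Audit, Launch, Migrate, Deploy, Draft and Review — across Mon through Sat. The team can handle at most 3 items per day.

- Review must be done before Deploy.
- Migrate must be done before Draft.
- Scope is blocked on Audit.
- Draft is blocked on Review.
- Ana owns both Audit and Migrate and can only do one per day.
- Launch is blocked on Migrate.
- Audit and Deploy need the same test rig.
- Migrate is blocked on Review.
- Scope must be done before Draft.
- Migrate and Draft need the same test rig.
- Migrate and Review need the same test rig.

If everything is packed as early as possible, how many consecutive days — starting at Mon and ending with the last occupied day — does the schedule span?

The precedence chain requires at least 3 distinct days.
With at most 3 per day and 7 work items, at least 3 days are needed.
3 works (last occupied day: Wed): for example Draft in Wed; Deploy in Tue; Launch in Wed; Scope in Tue; Review in Mon; Migrate in Tue; Audit in Mon.

3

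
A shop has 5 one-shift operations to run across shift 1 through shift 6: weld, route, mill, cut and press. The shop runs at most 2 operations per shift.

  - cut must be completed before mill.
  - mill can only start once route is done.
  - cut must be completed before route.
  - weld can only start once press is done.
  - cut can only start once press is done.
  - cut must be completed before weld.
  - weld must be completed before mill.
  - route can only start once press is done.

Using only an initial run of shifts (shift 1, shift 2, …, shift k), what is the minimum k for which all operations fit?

The precedence chain requires at least 4 distinct shifts.
With at most 2 per shift and 5 operations, at least 3 shifts are needed.
4 works (last occupied shift: shift 4): for example cut in shift 2, weld in shift 3, route in shift 3, mill in shift 4, press in shift 1.

4 shifts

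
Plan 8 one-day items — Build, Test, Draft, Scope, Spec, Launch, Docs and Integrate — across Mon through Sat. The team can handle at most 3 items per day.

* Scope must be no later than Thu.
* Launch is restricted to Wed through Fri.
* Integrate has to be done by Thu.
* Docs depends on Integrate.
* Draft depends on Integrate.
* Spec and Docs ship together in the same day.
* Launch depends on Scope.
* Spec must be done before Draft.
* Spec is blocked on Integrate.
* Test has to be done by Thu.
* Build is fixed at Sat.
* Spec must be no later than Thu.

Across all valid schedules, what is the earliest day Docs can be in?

Tue

Precedence pushes Docs to at least Tue; Docs must be in the same day as Spec, which can't be after Thu, so Docs is at most Thu.
Docs at Tue is achievable: Draft -> Wed; Build -> Sat; Docs -> Tue; Scope -> Mon; Launch -> Wed; Test -> Mon; Spec -> Tue; Integrate -> Mon.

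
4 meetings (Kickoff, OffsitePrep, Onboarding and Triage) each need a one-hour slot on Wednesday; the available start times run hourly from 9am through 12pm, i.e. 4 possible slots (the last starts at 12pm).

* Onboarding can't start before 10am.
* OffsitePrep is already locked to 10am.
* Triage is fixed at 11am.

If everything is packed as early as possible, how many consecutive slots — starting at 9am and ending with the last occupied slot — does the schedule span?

Triage can't be placed before 11am — that is slot 3 counting from 9am — so the schedule must run through at least 3 slots.
3 works (last occupied slot: 11am): for example Onboarding -> 10am, OffsitePrep -> 10am, Kickoff -> 9am, Triage -> 11am.

3 slots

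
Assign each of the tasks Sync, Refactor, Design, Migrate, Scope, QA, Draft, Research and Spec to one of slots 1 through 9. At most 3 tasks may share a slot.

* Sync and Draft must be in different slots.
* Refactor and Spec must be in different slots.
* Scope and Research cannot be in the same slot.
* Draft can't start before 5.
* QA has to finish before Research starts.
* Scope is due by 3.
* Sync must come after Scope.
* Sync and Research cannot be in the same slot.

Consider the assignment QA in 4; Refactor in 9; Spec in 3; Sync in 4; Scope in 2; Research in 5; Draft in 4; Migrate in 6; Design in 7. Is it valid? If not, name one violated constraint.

No. Sync and Draft must be in different slots is not satisfied.

Draft can't start before 5 — violated.
QA has to finish before Research starts — holds.
Refactor and Spec must be in different slots — holds.
Scope is due by 3 — holds.
Scope and Research cannot be in the same slot — holds.
Sync and Draft must be in different slots — violated.
At most 3 tasks may share a slot — holds.
Sync and Research cannot be in the same slot — holds.
Sync must come after Scope — holds.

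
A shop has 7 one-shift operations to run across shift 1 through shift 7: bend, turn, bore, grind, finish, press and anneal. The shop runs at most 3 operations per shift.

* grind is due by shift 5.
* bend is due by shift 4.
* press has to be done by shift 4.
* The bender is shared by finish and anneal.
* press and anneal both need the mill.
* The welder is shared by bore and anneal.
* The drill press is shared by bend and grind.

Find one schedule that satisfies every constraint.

bore=shift 2, turn=shift 1, bend=shift 1, finish=shift 2, anneal=shift 3, grind=shift 2, press=shift 1

Checking: press(shift 1) != anneal(shift 3); finish(shift 2) != anneal(shift 3); bore(shift 2) != anneal(shift 3); bend(shift 1) != grind(shift 2); grind=shift 2 in [shift 1,shift 5]; press=shift 1 in [shift 1,shift 4]; bend=shift 1 in [shift 1,shift 4]; max 3 per shift (cap 3).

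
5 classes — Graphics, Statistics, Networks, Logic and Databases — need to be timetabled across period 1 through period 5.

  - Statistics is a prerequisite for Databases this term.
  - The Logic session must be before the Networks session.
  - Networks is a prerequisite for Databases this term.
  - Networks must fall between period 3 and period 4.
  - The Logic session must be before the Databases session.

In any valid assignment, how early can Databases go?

period 4

Precedence pushes Databases to at least period 4.
Databases at period 4 is achievable: Databases=period 4, Statistics=period 1, Logic=period 1, Networks=period 3, Graphics=period 1.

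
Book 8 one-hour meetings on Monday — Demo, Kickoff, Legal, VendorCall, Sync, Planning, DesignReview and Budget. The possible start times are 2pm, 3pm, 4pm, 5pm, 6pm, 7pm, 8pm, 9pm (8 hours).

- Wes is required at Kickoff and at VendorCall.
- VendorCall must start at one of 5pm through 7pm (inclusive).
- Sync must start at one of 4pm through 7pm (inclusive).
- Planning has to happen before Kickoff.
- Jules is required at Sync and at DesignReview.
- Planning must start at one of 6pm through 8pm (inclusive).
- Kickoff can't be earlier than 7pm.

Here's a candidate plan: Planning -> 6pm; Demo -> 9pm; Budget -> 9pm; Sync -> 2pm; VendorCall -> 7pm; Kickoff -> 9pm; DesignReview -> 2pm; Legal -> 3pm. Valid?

VendorCall must start at one of 5pm through 7pm (inclusive) — holds.
Jules is required at Sync and at DesignReview — violated.
Sync must start at one of 4pm through 7pm (inclusive) — violated.
Planning has to happen before Kickoff — holds.
Kickoff can't be earlier than 7pm — holds.
Wes is required at Kickoff and at VendorCall — holds.
Planning must start at one of 6pm through 8pm (inclusive) — holds.

No. Sync must start at one of 4pm through 7pm (inclusive) is not satisfied.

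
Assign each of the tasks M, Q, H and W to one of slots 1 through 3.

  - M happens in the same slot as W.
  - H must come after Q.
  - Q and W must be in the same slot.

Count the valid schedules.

Enumerating: W in 1; Q in 1; M in 1; H in 2 | Q=1; W=1; M=1; H=3 | W=2, M=2, H=3, Q=2.

3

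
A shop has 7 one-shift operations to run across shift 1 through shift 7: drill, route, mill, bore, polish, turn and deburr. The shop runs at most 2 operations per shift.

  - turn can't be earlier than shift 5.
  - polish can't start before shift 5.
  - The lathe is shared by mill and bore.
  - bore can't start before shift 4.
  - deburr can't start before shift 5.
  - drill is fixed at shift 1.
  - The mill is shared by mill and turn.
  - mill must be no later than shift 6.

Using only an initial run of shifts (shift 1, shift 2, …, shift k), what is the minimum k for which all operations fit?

6 shifts

With at most 2 per shift and 7 operations, at least 4 shifts are needed.
polish can't be placed before shift 5, so the schedule must run through at least shift 5.
Could 5 shifts be enough, i.e. nothing placed later than shift 5? No: polish's window within 5 shifts is {shift 5}; turn's window within 5 shifts is {shift 5}; deburr's window within 5 shifts is {shift 5}; that puts polish, turn and deburr all in shift 5 — more than 2 per shift.
So 5 shifts is not enough.
6 works (last occupied shift: shift 6): for example turn=shift 5, mill=shift 2, bore=shift 4, polish=shift 5, drill=shift 1, route=shift 1, deburr=shift 6.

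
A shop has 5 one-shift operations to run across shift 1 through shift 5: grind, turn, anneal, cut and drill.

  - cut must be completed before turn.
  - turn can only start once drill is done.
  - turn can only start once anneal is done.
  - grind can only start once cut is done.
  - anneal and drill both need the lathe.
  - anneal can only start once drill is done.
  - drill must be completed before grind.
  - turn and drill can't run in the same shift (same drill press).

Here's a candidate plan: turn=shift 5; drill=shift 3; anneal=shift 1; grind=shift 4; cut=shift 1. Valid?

cut must be completed before turn — holds.
turn can only start once anneal is done — holds.
turn and drill can't run in the same shift (same drill press) — holds.
anneal and drill both need the lathe — holds.
grind can only start once cut is done — holds.
anneal can only start once drill is done — violated.
drill must be completed before grind — holds.
turn can only start once drill is done — holds.

No — it violates: anneal can only start once drill is done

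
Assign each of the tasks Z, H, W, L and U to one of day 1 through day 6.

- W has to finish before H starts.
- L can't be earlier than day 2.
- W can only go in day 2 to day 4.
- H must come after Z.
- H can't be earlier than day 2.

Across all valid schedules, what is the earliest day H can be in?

H is available from day 2; precedence pushes H to at least day 3.
H at day 3 is achievable: Z=day 1; H=day 3; L=day 2; U=day 1; W=day 2.

day 3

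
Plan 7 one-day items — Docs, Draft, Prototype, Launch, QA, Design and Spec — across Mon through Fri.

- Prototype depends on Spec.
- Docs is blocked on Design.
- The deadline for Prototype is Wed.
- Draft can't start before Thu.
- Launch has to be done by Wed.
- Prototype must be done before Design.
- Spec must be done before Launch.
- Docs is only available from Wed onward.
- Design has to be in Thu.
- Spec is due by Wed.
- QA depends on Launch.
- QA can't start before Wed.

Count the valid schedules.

24

Splitting on Draft: it can be Thu (12), Fri (12). Listing each branch's schedules as (Docs, Prototype, Launch, QA, Design, Spec):
Draft=Thu: (Fri,Tue,Tue,Wed,Thu,Mon) (Fri,Tue,Tue,Thu,Thu,Mon) (Fri,Tue,Tue,Fri,Thu,Mon) (Fri,Tue,Wed,Thu,Thu,Mon) (Fri,Tue,Wed,Fri,Thu,Mon) (Fri,Wed,Tue,Wed,Thu,Mon) (Fri,Wed,Tue,Thu,Thu,Mon) (Fri,Wed,Tue,Fri,Thu,Mon) (Fri,Wed,Wed,Thu,Thu,Mon) (Fri,Wed,Wed,Thu,Thu,Tue) (Fri,Wed,Wed,Fri,Thu,Mon) (Fri,Wed,Wed,Fri,Thu,Tue) — 12.
Draft=Fri: (Fri,Tue,Tue,Wed,Thu,Mon) (Fri,Tue,Tue,Thu,Thu,Mon) (Fri,Tue,Tue,Fri,Thu,Mon) (Fri,Tue,Wed,Thu,Thu,Mon) (Fri,Tue,Wed,Fri,Thu,Mon) (Fri,Wed,Tue,Wed,Thu,Mon) (Fri,Wed,Tue,Thu,Thu,Mon) (Fri,Wed,Tue,Fri,Thu,Mon) (Fri,Wed,Wed,Thu,Thu,Mon) (Fri,Wed,Wed,Thu,Thu,Tue) (Fri,Wed,Wed,Fri,Thu,Mon) (Fri,Wed,Wed,Fri,Thu,Tue) — 12.
Summing: 12 + 12 = 24.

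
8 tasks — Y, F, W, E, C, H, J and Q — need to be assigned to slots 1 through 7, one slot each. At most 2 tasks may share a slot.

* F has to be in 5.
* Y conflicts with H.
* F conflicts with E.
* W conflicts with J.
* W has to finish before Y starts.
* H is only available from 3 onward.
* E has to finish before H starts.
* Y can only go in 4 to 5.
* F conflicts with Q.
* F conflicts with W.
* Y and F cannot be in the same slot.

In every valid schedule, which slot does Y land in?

4

Y's window is 4–5.
F is fixed at 5, and Y can't share a slot with F.
So Y must be 4.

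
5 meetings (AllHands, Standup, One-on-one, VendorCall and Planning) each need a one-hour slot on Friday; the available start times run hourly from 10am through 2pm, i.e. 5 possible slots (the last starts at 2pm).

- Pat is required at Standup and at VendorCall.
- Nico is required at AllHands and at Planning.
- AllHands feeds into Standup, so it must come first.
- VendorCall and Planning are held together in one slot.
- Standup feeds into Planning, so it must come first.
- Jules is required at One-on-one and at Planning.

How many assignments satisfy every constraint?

Splitting on AllHands: it can be 10am (24), 11am (12), 12pm (4). Listing each branch's schedules as (Standup, One-on-one, VendorCall, Planning):
AllHands=10am: (11am,10am,12pm,12pm) (11am,10am,1pm,1pm) (11am,10am,2pm,2pm) (11am,11am,12pm,12pm) (11am,11am,1pm,1pm) (11am,11am,2pm,2pm) (11am,12pm,1pm,1pm) (11am,12pm,2pm,2pm) (11am,1pm,12pm,12pm) (11am,1pm,2pm,2pm) (11am,2pm,12pm,12pm) (11am,2pm,1pm,1pm) (12pm,10am,1pm,1pm) (12pm,10am,2pm,2pm) (12pm,11am,1pm,1pm) (12pm,11am,2pm,2pm) (12pm,12pm,1pm,1pm) (12pm,12pm,2pm,2pm) (12pm,1pm,2pm,2pm) (12pm,2pm,1pm,1pm) (1pm,10am,2pm,2pm) (1pm,11am,2pm,2pm) (1pm,12pm,2pm,2pm) (1pm,1pm,2pm,2pm) — 24.
AllHands=11am: (12pm,10am,1pm,1pm) (12pm,10am,2pm,2pm) (12pm,11am,1pm,1pm) (12pm,11am,2pm,2pm) (12pm,12pm,1pm,1pm) (12pm,12pm,2pm,2pm) (12pm,1pm,2pm,2pm) (12pm,2pm,1pm,1pm) (1pm,10am,2pm,2pm) (1pm,11am,2pm,2pm) (1pm,12pm,2pm,2pm) (1pm,1pm,2pm,2pm) — 12.
AllHands=12pm: (1pm,10am,2pm,2pm) (1pm,11am,2pm,2pm) (1pm,12pm,2pm,2pm) (1pm,1pm,2pm,2pm) — 4.
Summing: 24 + 12 + 4 = 40.

40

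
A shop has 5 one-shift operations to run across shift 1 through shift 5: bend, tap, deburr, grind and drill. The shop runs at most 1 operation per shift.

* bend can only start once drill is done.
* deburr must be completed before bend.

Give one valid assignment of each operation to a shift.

tap -> shift 4, grind -> shift 5, bend -> shift 3, drill -> shift 2, deburr -> shift 1

Checking: deburr(shift 1) before bend(shift 3); drill(shift 2) before bend(shift 3); max 1 per shift (cap 1).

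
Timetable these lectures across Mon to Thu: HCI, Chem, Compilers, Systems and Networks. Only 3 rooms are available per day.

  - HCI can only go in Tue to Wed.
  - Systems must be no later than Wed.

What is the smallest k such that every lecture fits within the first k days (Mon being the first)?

With at most 3 per day and 5 lectures, at least 2 days are needed.
HCI can't be placed before Tue — that is day 2 counting from Mon — so the schedule must run through at least 2 days.
2 works (last occupied day: Tue): for example Compilers -> Mon; Systems -> Mon; Networks -> Tue; Chem -> Mon; HCI -> Tue.

2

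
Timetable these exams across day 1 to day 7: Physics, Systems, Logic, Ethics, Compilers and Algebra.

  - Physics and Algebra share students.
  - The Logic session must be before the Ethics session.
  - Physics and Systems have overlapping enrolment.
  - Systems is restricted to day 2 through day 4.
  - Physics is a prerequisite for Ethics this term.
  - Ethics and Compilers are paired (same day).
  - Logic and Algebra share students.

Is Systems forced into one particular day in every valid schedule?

No

Systems can be day 2 (e.g. Ethics=day 2, Systems=day 2, Physics=day 1, Algebra=day 2, Compilers=day 2, Logic=day 1) or day 3 (e.g. Algebra in day 2; Logic in day 1; Systems in day 3; Compilers in day 2; Physics in day 1; Ethics in day 2).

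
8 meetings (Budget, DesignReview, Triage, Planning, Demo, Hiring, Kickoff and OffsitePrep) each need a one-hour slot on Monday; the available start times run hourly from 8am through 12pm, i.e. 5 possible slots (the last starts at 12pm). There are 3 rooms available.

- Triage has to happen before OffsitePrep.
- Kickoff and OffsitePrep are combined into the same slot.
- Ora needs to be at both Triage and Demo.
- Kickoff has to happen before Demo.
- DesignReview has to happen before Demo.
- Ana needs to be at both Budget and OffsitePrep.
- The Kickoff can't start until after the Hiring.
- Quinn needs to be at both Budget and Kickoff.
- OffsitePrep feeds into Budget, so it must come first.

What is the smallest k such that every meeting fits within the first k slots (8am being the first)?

The precedence chain requires at least 3 distinct slots.
With at most 3 per slot and 8 meetings, at least 3 slots are needed.
3 works (last occupied slot: 10am): for example Demo=10am; Kickoff=9am; Triage=8am; OffsitePrep=9am; Planning=9am; Hiring=8am; DesignReview=8am; Budget=10am.

3 slots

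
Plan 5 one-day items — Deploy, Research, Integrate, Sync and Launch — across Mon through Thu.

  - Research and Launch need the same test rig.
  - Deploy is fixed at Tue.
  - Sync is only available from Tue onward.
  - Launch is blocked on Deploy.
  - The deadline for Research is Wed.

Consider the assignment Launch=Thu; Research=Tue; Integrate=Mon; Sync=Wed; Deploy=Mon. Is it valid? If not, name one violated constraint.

Sync is only available from Tue onward — holds.
Deploy is fixed at Tue — violated.
Launch is blocked on Deploy — holds.
Research and Launch need the same test rig — holds.
The deadline for Research is Wed — holds.

Invalid. Deploy is fixed at Tue.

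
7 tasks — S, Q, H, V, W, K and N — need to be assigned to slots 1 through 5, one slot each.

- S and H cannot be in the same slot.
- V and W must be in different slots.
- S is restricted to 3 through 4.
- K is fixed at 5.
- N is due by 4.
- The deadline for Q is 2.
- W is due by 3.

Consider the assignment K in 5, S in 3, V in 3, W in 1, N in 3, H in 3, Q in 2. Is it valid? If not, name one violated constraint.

V and W must be in different slots — holds.
N is due by 4 — holds.
S and H cannot be in the same slot — violated.
S is restricted to 3 through 4 — holds.
W is due by 3 — holds.
The deadline for Q is 2 — holds.
K is fixed at 5 — holds.

No — it violates: S and H cannot be in the same slot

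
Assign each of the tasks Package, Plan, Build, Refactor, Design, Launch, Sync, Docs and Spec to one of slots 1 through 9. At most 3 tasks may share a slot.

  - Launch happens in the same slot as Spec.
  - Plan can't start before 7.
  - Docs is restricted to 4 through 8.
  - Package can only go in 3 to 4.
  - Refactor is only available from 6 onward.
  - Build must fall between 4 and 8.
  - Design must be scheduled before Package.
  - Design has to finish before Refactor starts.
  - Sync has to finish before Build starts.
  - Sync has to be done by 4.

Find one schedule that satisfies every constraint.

Refactor -> 6, Launch -> 2, Package -> 3, Build -> 4, Sync -> 1, Spec -> 2, Plan -> 7, Docs -> 4, Design -> 1

Checking: Design(1) before Package(3); Sync(1) before Build(4); Design(1) before Refactor(6); Launch = Spec = 2; Sync=1 in [1,4]; Docs=4 in [4,8]; Plan=7 in [7,9]; Build=4 in [4,8]; Refactor=6 in [6,9]; Package=3 in [3,4]; max 2 per slot (cap 3).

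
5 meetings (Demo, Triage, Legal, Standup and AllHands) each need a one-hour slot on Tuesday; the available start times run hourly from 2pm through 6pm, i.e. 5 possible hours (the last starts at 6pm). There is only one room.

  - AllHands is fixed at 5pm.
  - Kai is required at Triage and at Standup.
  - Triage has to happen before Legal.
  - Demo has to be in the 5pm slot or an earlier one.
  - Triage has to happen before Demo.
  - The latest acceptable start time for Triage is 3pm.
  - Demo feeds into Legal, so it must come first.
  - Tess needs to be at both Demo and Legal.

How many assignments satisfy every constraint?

4

Enumerating: Triage in 2pm, Legal in 4pm, AllHands in 5pm, Standup in 6pm, Demo in 3pm | Demo in 3pm; Standup in 4pm; Legal in 6pm; AllHands in 5pm; Triage in 2pm | Standup=3pm, AllHands=5pm, Triage=2pm, Legal=6pm, Demo=4pm | Triage -> 3pm, Standup -> 2pm, AllHands -> 5pm, Legal -> 6pm, Demo -> 4pm.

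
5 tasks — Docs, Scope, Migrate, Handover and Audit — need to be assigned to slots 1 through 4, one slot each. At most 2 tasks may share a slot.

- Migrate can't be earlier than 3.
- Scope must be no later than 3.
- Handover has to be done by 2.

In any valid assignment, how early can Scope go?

Scope's own window allows nothing later than 3.
Scope at 1 is achievable: Migrate -> 3; Handover -> 1; Scope -> 1; Docs -> 2; Audit -> 2.

1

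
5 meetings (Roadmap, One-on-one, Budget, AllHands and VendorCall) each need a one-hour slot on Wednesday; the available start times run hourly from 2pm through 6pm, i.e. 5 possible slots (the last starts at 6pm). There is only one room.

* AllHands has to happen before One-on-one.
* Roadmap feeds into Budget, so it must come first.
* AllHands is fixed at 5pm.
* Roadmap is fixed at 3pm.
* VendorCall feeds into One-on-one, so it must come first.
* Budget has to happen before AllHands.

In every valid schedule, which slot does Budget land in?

4pm

Roadmap is fixed at 3pm and must come before Budget, so Budget is at least 4pm.
AllHands is fixed at 5pm and must come after Budget, so Budget is at most 4pm.
So Budget must be 4pm.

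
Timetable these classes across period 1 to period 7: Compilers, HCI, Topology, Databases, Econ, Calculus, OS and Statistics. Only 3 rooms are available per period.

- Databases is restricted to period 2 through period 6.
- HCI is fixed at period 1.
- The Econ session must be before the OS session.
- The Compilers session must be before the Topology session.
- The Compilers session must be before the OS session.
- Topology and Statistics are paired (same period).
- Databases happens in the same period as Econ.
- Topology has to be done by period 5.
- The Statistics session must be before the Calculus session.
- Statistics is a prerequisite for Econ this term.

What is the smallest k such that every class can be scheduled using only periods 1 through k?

The precedence chain requires at least 4 distinct periods.
With at most 3 per period and 8 classes, at least 3 periods are needed.
4 works (last occupied period: period 4): for example Databases -> period 3; HCI -> period 1; Statistics -> period 2; Topology -> period 2; Compilers -> period 1; OS -> period 4; Econ -> period 3; Calculus -> period 3.

4 periods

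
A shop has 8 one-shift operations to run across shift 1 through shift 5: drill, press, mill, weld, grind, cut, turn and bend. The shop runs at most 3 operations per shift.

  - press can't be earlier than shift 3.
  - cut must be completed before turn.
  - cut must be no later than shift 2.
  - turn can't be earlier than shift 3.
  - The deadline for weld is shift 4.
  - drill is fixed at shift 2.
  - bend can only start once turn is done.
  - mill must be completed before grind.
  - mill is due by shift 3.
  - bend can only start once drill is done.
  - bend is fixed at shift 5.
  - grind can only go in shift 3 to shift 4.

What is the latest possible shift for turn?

Turn is available from shift 3; downstream work caps turn at shift 4.
turn at shift 4 is achievable: drill -> shift 2, grind -> shift 3, turn -> shift 4, bend -> shift 5, weld -> shift 1, cut -> shift 1, press -> shift 3, mill -> shift 1.

shift 4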